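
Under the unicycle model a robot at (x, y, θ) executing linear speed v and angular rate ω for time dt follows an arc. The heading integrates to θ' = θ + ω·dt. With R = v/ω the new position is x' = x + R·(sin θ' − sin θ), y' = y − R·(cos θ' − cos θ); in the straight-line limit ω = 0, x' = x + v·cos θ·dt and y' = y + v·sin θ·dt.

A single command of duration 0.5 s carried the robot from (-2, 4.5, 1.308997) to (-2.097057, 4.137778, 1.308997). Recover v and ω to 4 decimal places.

v = -0.7500, ω = 0.0000

Δθ = 1.308997 − 1.308997 = 0.000000
ω = Δθ/dt = 0.000000/0.5 = 0.0000
ω = 0 → v = (Δx·cos θ + Δy·sin θ)/dt = -0.7500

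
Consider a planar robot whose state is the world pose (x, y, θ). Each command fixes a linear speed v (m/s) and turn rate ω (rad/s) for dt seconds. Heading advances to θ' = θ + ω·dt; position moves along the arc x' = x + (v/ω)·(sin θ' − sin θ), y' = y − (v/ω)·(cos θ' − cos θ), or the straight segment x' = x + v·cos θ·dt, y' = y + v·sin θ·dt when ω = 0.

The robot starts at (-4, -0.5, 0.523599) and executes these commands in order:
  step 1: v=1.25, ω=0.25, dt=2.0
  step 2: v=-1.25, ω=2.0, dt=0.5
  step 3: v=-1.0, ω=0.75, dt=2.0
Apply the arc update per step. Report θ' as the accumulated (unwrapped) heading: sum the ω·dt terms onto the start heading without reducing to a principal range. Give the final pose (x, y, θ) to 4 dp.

step 1: θ'=1.0236 (R=5.0000) → pose (-2.2301, 1.2286, 1.0236)
step 2: θ'=2.0236 (R=-0.6250) → pose (-2.2583, 0.6300, 2.0236)
step 3: θ'=3.5236 (R=-1.3333) → pose (-0.5623, -0.0239, 3.5236)

(-0.5623, -0.0239, 3.5236)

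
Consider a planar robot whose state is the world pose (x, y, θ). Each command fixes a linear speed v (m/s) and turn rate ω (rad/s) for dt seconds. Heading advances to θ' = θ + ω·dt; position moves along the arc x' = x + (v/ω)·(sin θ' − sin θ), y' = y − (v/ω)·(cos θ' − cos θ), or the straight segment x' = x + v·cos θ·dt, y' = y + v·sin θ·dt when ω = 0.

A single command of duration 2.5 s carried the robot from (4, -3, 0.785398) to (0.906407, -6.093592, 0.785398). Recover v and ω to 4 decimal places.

Δθ = 0.785398 − 0.785398 = 0.000000
ω = Δθ/dt = 0.000000/2.5 = 0.0000
ω = 0 → v = (Δx·cos θ + Δy·sin θ)/dt = -1.7500

v = -1.7500, ω = 0.0000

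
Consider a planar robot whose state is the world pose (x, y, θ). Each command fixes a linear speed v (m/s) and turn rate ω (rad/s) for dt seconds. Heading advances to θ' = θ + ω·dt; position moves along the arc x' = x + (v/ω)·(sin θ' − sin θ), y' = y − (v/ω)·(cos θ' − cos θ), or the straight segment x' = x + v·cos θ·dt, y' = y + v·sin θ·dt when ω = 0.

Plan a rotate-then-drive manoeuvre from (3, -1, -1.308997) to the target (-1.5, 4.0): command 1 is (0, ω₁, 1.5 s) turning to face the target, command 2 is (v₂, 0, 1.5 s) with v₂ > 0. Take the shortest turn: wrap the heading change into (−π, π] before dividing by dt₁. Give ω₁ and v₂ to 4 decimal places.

ω₁ = -1.7804, v₂ = 4.4845

heading to target = atan2(4−-1, -1.5−3) = 2.3036
Δθ = wrap(2.3036 − -1.3090) = -2.6706; ω₁ = Δθ/dt₁ = -1.7804
distance = √((-1.5−3)² + (4−-1)²) = 6.7268; v₂ = distance/dt₂ = 4.4845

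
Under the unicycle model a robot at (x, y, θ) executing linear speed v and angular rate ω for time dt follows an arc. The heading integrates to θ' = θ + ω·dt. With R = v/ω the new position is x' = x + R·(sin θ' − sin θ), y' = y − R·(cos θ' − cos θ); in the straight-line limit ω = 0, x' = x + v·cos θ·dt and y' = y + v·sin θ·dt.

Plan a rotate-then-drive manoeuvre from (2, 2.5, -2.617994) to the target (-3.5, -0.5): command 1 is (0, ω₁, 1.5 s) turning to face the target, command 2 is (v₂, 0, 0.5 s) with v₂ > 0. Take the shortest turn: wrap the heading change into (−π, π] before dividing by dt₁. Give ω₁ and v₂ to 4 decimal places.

ω₁ = -0.0162, v₂ = 12.5300

heading to target = atan2(-0.5−2.5, -3.5−2) = -2.6422
Δθ = wrap(-2.6422 − -2.6180) = -0.0243; ω₁ = Δθ/dt₁ = -0.0162
distance = √((-3.5−2)² + (-0.5−2.5)²) = 6.2650; v₂ = distance/dt₂ = 12.5300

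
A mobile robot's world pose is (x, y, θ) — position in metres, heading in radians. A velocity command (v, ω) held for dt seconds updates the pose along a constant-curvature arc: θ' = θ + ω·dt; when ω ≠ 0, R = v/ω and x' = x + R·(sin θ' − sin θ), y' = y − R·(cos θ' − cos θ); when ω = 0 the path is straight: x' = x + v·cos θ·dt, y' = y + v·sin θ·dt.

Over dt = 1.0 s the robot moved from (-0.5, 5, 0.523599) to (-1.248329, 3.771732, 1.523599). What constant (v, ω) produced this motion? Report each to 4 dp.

v = -1.5000, ω = 1.0000

Δθ = 1.523599 − 0.523599 = 1.000000
ω = Δθ/dt = 1.000000/1.0 = 1.0000
R = −Δy/(cos θ' − cos θ) = -1.5000
v = R·ω = -1.5000·1.0000 = -1.5000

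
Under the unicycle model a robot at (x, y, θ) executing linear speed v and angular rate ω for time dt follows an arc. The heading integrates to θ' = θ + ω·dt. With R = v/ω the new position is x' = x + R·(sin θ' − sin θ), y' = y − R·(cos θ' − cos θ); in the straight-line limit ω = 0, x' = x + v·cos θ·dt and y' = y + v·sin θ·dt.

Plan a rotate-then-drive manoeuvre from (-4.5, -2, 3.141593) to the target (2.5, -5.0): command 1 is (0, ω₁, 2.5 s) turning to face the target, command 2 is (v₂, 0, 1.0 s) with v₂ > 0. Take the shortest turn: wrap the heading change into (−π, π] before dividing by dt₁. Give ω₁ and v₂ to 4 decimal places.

ω₁ = 1.0947, v₂ = 7.6158

heading to target = atan2(-5−-2, 2.5−-4.5) = -0.4049
Δθ = wrap(-0.4049 − 3.1416) = 2.7367; ω₁ = Δθ/dt₁ = 1.0947
distance = √((2.5−-4.5)² + (-5−-2)²) = 7.6158; v₂ = distance/dt₂ = 7.6158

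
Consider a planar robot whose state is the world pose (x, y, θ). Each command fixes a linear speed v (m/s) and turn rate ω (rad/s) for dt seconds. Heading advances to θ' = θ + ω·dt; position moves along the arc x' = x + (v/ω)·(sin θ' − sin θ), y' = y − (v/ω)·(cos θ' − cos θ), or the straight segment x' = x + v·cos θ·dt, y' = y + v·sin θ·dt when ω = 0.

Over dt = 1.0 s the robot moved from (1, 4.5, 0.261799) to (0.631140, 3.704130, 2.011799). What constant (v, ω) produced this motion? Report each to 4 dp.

Δθ = 2.011799 − 0.261799 = 1.750000
ω = Δθ/dt = 1.750000/1.0 = 1.7500
R = −Δy/(cos θ' − cos θ) = -0.5714
v = R·ω = -0.5714·1.7500 = -1.0000

v = -1.0000, ω = 1.7500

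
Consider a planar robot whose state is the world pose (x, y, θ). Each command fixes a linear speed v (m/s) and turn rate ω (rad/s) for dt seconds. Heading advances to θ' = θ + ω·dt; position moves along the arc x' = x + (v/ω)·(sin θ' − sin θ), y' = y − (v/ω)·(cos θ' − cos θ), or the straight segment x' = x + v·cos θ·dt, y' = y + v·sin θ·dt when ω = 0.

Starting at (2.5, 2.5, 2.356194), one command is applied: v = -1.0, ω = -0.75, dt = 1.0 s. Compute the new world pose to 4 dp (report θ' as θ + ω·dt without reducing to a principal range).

θ' = 2.3562 + -0.75·1.0 = 1.6062
R = v/ω = -1.0/-0.75 = 1.3333
x' = 2.5 + 1.3333·(sin 1.6062 − sin 2.3562) = 2.8897
y' = 2.5 − 1.3333·(cos 1.6062 − cos 2.3562) = 1.6044

(2.8897, 1.6044, 1.6062)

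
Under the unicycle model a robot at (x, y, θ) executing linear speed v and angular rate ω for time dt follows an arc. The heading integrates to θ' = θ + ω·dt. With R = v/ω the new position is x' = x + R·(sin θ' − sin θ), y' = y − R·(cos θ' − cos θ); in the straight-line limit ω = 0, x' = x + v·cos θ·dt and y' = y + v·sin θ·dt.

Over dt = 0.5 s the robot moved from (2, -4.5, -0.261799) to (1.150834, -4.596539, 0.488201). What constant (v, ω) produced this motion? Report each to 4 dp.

v = -1.7500, ω = 1.5000

Δθ = 0.488201 − -0.261799 = 0.750000
ω = Δθ/dt = 0.750000/0.5 = 1.5000
R = Δx/(sin θ' − sin θ) = -1.1667
v = R·ω = -1.1667·1.5000 = -1.7500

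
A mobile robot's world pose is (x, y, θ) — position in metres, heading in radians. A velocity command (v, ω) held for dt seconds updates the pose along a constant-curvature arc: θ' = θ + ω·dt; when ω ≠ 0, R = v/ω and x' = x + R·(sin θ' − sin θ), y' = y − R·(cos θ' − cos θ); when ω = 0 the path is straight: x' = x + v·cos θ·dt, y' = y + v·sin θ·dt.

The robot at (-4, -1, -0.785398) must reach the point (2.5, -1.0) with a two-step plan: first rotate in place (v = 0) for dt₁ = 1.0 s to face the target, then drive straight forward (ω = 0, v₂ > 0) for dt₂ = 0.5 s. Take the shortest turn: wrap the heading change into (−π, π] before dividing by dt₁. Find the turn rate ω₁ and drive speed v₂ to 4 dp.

heading to target = atan2(-1−-1, 2.5−-4) = 0.0000
Δθ = wrap(0.0000 − -0.7854) = 0.7854; ω₁ = Δθ/dt₁ = 0.7854
distance = √((2.5−-4)² + (-1−-1)²) = 6.5000; v₂ = distance/dt₂ = 13.0000

ω₁ = 0.7854, v₂ = 13.0000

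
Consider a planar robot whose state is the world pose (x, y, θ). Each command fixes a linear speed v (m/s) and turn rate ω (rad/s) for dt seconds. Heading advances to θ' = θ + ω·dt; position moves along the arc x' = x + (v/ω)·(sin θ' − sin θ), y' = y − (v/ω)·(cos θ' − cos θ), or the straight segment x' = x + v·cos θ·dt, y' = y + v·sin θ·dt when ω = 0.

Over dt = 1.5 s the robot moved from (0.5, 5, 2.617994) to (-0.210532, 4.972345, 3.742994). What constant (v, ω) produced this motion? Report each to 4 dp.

Δθ = 3.742994 − 2.617994 = 1.125000
ω = Δθ/dt = 1.125000/1.5 = 0.7500
R = Δx/(sin θ' − sin θ) = 0.6667
v = R·ω = 0.6667·0.7500 = 0.5000

v = 0.5000, ω = 0.7500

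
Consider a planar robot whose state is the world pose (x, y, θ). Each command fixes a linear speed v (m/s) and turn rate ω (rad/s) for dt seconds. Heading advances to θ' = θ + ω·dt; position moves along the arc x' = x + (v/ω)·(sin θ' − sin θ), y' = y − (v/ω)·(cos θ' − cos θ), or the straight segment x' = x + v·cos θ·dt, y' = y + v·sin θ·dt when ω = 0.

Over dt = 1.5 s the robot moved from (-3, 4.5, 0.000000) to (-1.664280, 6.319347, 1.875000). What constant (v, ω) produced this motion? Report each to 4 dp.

v = 1.7500, ω = 1.2500

Δθ = 1.875000 − 0.000000 = 1.875000
ω = Δθ/dt = 1.875000/1.5 = 1.2500
R = −Δy/(cos θ' − cos θ) = 1.4000
v = R·ω = 1.4000·1.2500 = 1.7500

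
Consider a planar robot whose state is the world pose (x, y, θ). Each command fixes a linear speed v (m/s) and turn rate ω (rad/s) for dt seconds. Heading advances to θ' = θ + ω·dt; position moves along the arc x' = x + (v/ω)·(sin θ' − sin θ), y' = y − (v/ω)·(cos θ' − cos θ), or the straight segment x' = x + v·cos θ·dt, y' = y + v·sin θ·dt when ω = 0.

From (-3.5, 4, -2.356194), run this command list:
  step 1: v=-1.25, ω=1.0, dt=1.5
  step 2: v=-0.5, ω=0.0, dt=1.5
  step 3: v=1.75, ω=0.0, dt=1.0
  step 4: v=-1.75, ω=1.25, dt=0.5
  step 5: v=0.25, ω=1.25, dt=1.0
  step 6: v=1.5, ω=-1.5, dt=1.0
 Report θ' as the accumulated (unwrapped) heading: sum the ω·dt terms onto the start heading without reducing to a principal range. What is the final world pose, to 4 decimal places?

step 1: θ'=-0.8562 (R=-1.2500) → pose (-3.4397, 5.7030, -0.8562)
step 2: θ'=-0.8562 (straight) → pose (-3.9312, 6.2695, -0.8562)
step 3: θ'=-0.8562 (straight) → pose (-2.7844, 4.9477, -0.8562)
step 4: θ'=-0.2312 (R=-1.4000) → pose (-3.5211, 5.3930, -0.2312)
step 5: θ'=1.0188 (R=0.2000) → pose (-3.3049, 5.4828, 1.0188)
step 6: θ'=-0.4812 (R=-1.0000) → pose (-1.9906, 5.8448, -0.4812)

(-1.9906, 5.8448, -0.4812)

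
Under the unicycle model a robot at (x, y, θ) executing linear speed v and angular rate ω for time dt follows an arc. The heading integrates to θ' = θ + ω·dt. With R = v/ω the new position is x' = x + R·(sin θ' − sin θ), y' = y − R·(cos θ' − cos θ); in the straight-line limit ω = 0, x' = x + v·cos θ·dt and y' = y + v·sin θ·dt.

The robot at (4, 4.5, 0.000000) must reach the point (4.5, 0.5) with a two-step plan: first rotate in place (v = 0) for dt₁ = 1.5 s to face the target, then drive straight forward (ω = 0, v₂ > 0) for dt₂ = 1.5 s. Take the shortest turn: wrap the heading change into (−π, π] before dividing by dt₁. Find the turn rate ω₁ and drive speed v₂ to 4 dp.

heading to target = atan2(0.5−4.5, 4.5−4) = -1.4464
Δθ = wrap(-1.4464 − 0.0000) = -1.4464; ω₁ = Δθ/dt₁ = -0.9643
distance = √((4.5−4)² + (0.5−4.5)²) = 4.0311; v₂ = distance/dt₂ = 2.6874

ω₁ = -0.9643, v₂ = 2.6874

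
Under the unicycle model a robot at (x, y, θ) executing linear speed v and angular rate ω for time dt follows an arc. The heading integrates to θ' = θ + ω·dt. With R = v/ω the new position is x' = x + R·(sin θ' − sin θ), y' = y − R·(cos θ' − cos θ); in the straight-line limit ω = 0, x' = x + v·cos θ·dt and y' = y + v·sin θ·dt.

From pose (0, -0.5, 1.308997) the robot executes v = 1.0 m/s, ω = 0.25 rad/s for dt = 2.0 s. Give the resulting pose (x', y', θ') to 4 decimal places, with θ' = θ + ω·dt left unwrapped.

θ' = 1.3090 + 0.25·2.0 = 1.8090
R = v/ω = 1.0/0.25 = 4.0000
x' = 0 + 4.0000·(sin 1.8090 − sin 1.3090) = 0.0234
y' = -0.5 − 4.0000·(cos 1.8090 − cos 1.3090) = 1.4791

(0.0234, 1.4791, 1.8090)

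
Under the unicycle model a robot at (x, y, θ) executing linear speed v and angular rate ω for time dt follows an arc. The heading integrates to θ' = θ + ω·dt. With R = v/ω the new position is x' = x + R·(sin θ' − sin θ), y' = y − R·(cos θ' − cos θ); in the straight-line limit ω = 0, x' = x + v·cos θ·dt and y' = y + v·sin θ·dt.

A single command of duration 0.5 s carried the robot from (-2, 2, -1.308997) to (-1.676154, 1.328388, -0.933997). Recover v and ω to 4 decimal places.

v = 1.5000, ω = 0.7500

Δθ = -0.933997 − -1.308997 = 0.375000
ω = Δθ/dt = 0.375000/0.5 = 0.7500
R = −Δy/(cos θ' − cos θ) = 2.0000
v = R·ω = 2.0000·0.7500 = 1.5000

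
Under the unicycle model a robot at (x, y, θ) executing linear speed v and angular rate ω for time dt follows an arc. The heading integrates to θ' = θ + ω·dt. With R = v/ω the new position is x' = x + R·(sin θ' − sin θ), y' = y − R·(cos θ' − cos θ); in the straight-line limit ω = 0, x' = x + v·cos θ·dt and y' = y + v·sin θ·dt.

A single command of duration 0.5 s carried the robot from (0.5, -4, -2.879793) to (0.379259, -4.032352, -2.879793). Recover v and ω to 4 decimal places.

Δθ = -2.879793 − -2.879793 = 0.000000
ω = Δθ/dt = 0.000000/0.5 = 0.0000
ω = 0 → v = (Δx·cos θ + Δy·sin θ)/dt = 0.2500

v = 0.2500, ω = 0.0000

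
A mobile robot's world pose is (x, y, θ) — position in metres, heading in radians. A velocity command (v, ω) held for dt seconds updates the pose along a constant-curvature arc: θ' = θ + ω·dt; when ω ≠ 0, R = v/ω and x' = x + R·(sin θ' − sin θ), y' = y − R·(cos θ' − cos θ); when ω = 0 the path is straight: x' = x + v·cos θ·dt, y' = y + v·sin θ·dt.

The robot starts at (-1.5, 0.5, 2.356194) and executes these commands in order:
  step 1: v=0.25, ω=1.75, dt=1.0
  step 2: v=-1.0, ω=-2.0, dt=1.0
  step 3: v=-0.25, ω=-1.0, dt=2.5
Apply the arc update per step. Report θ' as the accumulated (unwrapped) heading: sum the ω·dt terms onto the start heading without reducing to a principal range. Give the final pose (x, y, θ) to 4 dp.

(-1.1884, 0.0922, -0.3938)

step 1: θ'=4.1062 (R=0.1429) → pose (-1.7184, 0.4804, 4.1062)
step 2: θ'=2.1062 (R=0.5000) → pose (-0.8775, 0.4506, 2.1062)
step 3: θ'=-0.3938 (R=0.2500) → pose (-1.1884, 0.0922, -0.3938)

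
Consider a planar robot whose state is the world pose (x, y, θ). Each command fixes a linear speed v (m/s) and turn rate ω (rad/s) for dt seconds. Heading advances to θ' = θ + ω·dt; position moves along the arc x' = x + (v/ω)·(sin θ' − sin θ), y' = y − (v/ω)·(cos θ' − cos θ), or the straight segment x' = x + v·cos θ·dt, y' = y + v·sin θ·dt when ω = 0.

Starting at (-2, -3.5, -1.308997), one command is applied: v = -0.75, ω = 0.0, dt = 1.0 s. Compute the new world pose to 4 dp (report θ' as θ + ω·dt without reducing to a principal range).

(-2.1941, -2.7756, -1.3090)

θ' = -1.3090 + 0.0·1.0 = -1.3090
ω = 0 → straight: x' = -2 + -0.75·cos(-1.3090)·1.0 = -2.1941
y' = -3.5 + -0.75·sin(-1.3090)·1.0 = -2.7756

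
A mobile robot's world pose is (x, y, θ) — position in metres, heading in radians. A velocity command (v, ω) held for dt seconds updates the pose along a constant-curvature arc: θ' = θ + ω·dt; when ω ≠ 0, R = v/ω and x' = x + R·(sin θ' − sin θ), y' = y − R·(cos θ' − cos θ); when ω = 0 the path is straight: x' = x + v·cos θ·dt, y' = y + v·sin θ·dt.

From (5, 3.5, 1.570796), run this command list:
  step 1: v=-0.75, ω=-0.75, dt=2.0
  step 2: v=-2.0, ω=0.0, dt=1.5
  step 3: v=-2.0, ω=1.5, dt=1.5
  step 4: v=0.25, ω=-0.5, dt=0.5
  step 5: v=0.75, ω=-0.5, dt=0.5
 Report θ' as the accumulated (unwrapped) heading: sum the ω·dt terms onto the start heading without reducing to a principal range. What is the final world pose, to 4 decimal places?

step 1: θ'=0.0708 (R=1.0000) → pose (4.0707, 2.5025, 0.0708)
step 2: θ'=0.0708 (straight) → pose (1.0783, 2.2903, 0.0708)
step 3: θ'=2.3208 (R=-1.3333) → pose (0.1970, 0.0514, 2.3208)
step 4: θ'=2.0708 (R=-0.5000) → pose (0.1240, 0.1526, 2.0708)
step 5: θ'=1.8208 (R=-1.5000) → pose (-0.0130, 0.5006, 1.8208)

(-0.0130, 0.5006, 1.8208)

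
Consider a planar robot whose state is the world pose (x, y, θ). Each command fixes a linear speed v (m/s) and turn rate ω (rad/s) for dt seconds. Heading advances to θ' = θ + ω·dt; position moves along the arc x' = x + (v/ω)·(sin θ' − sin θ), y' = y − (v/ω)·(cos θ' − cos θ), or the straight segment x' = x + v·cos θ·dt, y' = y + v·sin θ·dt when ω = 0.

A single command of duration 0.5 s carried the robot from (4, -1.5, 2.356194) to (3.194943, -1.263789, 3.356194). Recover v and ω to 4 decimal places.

v = 1.7500, ω = 2.0000

Δθ = 3.356194 − 2.356194 = 1.000000
ω = Δθ/dt = 1.000000/0.5 = 2.0000
R = Δx/(sin θ' − sin θ) = 0.8750
v = R·ω = 0.8750·2.0000 = 1.7500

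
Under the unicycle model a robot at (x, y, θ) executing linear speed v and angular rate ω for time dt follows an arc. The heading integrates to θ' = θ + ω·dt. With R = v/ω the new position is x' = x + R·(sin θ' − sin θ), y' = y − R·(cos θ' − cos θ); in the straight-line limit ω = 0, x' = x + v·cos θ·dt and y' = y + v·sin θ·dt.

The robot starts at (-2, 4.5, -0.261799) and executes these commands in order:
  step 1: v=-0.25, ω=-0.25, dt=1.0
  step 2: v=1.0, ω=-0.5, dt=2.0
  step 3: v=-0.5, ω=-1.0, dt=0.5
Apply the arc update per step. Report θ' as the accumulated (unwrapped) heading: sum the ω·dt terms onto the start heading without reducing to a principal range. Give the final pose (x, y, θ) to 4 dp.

(-1.1669, 3.2112, -2.0118)

step 1: θ'=-0.5118 (R=1.0000) → pose (-2.2309, 4.5941, -0.5118)
step 2: θ'=-1.5118 (R=-2.0000) → pose (-1.2139, 2.9683, -1.5118)
step 3: θ'=-2.0118 (R=0.5000) → pose (-1.1669, 3.2112, -2.0118)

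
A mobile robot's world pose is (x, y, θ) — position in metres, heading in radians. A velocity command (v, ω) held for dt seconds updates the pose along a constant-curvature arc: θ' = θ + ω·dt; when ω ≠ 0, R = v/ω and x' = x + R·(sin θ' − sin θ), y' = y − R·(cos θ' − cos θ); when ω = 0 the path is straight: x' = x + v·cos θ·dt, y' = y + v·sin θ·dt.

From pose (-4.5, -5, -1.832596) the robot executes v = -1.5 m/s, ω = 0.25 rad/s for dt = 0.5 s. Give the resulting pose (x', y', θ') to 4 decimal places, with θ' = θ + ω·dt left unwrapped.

(-4.3516, -4.2653, -1.7076)

θ' = -1.8326 + 0.25·0.5 = -1.7076
R = v/ω = -1.5/0.25 = -6.0000
x' = -4.5 + -6.0000·(sin -1.7076 − sin -1.8326) = -4.3516
y' = -5 − -6.0000·(cos -1.7076 − cos -1.8326) = -4.2653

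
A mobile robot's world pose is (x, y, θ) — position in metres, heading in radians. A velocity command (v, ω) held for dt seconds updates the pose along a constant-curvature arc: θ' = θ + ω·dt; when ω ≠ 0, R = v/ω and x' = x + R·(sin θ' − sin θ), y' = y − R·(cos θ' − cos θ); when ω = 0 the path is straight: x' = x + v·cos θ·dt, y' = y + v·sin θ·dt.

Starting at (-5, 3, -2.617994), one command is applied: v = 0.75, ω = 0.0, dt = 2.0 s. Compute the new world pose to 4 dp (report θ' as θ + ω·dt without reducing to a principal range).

θ' = -2.6180 + 0.0·2.0 = -2.6180
ω = 0 → straight: x' = -5 + 0.75·cos(-2.6180)·2.0 = -6.2990
y' = 3 + 0.75·sin(-2.6180)·2.0 = 2.2500

(-6.2990, 2.2500, -2.6180)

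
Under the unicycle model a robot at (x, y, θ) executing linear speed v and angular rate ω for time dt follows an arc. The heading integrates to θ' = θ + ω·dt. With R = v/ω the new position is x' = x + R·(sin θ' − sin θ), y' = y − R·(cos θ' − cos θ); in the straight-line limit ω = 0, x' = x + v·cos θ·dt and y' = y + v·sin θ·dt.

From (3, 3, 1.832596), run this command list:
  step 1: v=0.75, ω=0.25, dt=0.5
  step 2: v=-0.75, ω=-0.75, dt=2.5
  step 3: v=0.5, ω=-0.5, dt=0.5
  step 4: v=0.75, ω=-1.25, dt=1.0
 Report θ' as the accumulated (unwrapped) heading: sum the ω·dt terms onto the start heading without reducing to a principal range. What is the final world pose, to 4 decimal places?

step 1: θ'=1.9576 (R=3.0000) → pose (2.8806, 3.3552, 1.9576)
step 2: θ'=0.0826 (R=1.0000) → pose (2.0370, 1.9814, 0.0826)
step 3: θ'=-0.1674 (R=-1.0000) → pose (2.2861, 1.9708, -0.1674)
step 4: θ'=-1.4174 (R=-0.6000) → pose (2.7791, 1.4709, -1.4174)

(2.7791, 1.4709, -1.4174)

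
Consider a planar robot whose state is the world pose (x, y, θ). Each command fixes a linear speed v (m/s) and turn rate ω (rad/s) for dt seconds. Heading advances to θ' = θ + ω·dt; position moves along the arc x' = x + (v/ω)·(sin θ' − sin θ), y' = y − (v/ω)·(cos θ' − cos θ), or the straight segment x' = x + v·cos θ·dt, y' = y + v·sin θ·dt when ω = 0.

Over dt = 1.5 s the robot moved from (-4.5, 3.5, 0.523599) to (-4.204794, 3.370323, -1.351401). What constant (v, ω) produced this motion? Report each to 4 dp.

Δθ = -1.351401 − 0.523599 = -1.875000
ω = Δθ/dt = -1.875000/1.5 = -1.2500
R = Δx/(sin θ' − sin θ) = -0.2000
v = R·ω = -0.2000·-1.2500 = 0.2500

v = 0.2500, ω = -1.2500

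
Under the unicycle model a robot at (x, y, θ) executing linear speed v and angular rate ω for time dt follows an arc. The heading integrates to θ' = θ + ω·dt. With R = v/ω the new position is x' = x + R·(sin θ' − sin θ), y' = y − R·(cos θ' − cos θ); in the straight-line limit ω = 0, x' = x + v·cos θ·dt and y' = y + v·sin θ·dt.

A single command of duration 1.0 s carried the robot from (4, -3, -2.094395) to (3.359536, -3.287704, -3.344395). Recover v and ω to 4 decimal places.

v = 0.7500, ω = -1.2500

Δθ = -3.344395 − -2.094395 = -1.250000
ω = Δθ/dt = -1.250000/1.0 = -1.2500
R = Δx/(sin θ' − sin θ) = -0.6000
v = R·ω = -0.6000·-1.2500 = 0.7500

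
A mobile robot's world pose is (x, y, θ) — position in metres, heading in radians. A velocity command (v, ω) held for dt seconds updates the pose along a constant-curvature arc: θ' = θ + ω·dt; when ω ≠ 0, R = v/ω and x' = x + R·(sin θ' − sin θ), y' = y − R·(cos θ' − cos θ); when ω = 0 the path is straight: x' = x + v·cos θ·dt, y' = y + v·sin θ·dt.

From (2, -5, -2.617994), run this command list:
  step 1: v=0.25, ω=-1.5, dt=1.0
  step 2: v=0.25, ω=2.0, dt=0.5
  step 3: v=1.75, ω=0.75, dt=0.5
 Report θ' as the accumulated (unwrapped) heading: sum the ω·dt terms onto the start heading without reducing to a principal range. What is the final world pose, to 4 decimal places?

step 1: θ'=-4.1180 (R=-0.1667) → pose (1.7786, -4.9490, -4.1180)
step 2: θ'=-3.1180 (R=0.1250) → pose (1.6721, -4.8940, -3.1180)
step 3: θ'=-2.7430 (R=2.3333) → pose (0.8215, -5.0763, -2.7430)

(0.8215, -5.0763, -2.7430)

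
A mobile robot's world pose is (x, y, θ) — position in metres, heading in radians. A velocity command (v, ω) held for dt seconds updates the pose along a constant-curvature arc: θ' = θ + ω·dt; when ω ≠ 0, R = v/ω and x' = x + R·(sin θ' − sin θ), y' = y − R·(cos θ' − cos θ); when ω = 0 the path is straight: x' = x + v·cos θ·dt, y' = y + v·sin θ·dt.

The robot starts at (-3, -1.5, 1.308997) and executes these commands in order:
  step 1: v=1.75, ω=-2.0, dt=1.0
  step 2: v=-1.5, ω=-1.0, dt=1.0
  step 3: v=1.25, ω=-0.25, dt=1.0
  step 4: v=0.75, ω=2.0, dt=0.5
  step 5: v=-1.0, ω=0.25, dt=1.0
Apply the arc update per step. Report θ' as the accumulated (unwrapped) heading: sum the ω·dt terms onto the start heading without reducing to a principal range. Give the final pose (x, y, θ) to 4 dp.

(-3.0699, -0.5559, -0.6910)

step 1: θ'=-0.6910 (R=-0.8750) → pose (-1.5972, -1.0522, -0.6910)
step 2: θ'=-1.6910 (R=1.5000) → pose (-2.1304, 0.2836, -1.6910)
step 3: θ'=-1.9410 (R=-5.0000) → pose (-2.4330, -0.9259, -1.9410)
step 4: θ'=-0.9410 (R=0.3750) → pose (-2.3865, -1.2824, -0.9410)
step 5: θ'=-0.6910 (R=-4.0000) → pose (-3.0699, -0.5559, -0.6910)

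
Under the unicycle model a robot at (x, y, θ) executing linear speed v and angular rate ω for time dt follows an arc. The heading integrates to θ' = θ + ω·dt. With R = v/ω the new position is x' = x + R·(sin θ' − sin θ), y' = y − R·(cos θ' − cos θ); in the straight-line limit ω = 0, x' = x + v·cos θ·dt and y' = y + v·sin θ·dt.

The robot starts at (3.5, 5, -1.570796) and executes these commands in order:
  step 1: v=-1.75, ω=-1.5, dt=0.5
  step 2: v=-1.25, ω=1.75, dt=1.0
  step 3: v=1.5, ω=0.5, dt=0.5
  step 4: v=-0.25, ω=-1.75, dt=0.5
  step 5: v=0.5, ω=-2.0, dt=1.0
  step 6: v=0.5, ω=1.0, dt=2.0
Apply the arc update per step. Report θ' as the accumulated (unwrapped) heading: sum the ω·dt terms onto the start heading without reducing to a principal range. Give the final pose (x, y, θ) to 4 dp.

(3.5249, 5.6203, -1.1958)

step 1: θ'=-2.3208 (R=1.1667) → pose (3.8130, 5.7952, -2.3208)
step 2: θ'=-0.5708 (R=-0.7143) → pose (3.6763, 6.8832, -0.5708)
step 3: θ'=-0.3208 (R=3.0000) → pose (4.3513, 6.5606, -0.3208)
step 4: θ'=-1.1958 (R=0.1429) → pose (4.2634, 6.6439, -1.1958)
step 5: θ'=-3.1958 (R=-0.2500) → pose (4.0172, 6.3027, -3.1958)
step 6: θ'=-1.1958 (R=0.5000) → pose (3.5249, 5.6203, -1.1958)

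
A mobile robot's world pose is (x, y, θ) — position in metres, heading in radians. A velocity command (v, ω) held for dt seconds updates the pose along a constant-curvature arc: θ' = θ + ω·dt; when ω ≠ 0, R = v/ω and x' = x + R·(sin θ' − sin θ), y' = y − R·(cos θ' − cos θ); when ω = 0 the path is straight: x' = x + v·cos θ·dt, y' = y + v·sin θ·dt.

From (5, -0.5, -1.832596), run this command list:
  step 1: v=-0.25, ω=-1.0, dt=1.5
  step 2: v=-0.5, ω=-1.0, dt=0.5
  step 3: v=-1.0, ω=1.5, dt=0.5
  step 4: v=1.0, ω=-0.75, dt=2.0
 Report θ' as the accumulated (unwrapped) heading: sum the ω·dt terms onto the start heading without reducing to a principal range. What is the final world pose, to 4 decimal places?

(4.5761, 0.5818, -4.5826)

step 1: θ'=-3.3326 (R=0.2500) → pose (5.2889, -0.3193, -3.3326)
step 2: θ'=-3.8326 (R=0.5000) → pose (5.5127, -0.4249, -3.8326)
step 3: θ'=-3.0826 (R=-0.6667) → pose (5.9769, -0.5766, -3.0826)
step 4: θ'=-4.5826 (R=-1.3333) → pose (4.5761, 0.5818, -4.5826)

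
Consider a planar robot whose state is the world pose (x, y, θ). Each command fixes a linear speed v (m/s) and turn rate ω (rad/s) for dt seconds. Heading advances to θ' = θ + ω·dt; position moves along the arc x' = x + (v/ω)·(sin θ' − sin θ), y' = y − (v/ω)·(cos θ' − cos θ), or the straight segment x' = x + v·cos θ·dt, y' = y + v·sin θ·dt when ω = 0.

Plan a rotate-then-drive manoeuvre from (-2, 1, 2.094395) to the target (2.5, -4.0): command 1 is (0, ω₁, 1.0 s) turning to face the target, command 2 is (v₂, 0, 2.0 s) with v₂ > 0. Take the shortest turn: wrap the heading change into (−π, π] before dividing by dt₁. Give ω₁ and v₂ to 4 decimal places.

ω₁ = -2.9324, v₂ = 3.3634

heading to target = atan2(-4−1, 2.5−-2) = -0.8380
Δθ = wrap(-0.8380 − 2.0944) = -2.9324; ω₁ = Δθ/dt₁ = -2.9324
distance = √((2.5−-2)² + (-4−1)²) = 6.7268; v₂ = distance/dt₂ = 3.3634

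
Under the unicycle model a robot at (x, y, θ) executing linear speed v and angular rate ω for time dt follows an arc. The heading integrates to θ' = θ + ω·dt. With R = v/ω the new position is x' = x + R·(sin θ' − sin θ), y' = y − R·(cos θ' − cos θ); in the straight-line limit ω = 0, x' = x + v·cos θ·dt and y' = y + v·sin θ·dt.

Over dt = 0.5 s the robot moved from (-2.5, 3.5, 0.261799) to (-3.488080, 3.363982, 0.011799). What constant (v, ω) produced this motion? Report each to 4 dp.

v = -2.0000, ω = -0.5000

Δθ = 0.011799 − 0.261799 = -0.250000
ω = Δθ/dt = -0.250000/0.5 = -0.5000
R = Δx/(sin θ' − sin θ) = 4.0000
v = R·ω = 4.0000·-0.5000 = -2.0000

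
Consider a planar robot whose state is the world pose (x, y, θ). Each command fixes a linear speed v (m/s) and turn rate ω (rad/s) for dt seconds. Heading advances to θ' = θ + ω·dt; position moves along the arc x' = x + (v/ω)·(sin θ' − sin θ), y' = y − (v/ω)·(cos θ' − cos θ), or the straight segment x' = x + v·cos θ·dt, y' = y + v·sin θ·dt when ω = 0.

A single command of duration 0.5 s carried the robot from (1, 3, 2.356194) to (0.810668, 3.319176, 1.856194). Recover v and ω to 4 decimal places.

Δθ = 1.856194 − 2.356194 = -0.500000
ω = Δθ/dt = -0.500000/0.5 = -1.0000
R = −Δy/(cos θ' − cos θ) = -0.7500
v = R·ω = -0.7500·-1.0000 = 0.7500

v = 0.7500, ω = -1.0000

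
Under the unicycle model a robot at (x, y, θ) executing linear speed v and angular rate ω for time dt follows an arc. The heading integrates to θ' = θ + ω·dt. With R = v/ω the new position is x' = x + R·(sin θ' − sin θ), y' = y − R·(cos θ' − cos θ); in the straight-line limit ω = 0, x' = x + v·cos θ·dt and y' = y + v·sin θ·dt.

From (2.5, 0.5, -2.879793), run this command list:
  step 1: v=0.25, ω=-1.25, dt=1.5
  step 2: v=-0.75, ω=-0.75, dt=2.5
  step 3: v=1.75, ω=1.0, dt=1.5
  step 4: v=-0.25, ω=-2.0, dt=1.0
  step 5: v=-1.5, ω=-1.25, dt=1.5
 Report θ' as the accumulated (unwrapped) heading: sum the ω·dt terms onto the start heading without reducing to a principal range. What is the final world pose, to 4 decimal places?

(3.3055, 2.5986, -9.0048)

step 1: θ'=-4.7548 (R=-0.2000) → pose (2.2484, 0.7017, -4.7548)
step 2: θ'=-6.6298 (R=1.0000) → pose (0.9096, -0.1965, -6.6298)
step 3: θ'=-5.1298 (R=1.7500) → pose (3.1038, 0.7400, -5.1298)
step 4: θ'=-7.1298 (R=0.1250) → pose (2.8960, 0.7079, -7.1298)
step 5: θ'=-9.0048 (R=1.2000) → pose (3.3055, 2.5986, -9.0048)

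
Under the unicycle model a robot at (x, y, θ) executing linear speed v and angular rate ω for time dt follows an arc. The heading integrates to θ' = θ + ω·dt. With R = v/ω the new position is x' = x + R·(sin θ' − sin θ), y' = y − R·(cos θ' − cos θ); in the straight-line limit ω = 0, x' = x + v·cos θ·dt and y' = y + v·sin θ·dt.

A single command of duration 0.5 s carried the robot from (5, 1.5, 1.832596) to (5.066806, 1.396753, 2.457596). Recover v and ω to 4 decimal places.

Δθ = 2.457596 − 1.832596 = 0.625000
ω = Δθ/dt = 0.625000/0.5 = 1.2500
R = −Δy/(cos θ' − cos θ) = -0.2000
v = R·ω = -0.2000·1.2500 = -0.2500

v = -0.2500, ω = 1.2500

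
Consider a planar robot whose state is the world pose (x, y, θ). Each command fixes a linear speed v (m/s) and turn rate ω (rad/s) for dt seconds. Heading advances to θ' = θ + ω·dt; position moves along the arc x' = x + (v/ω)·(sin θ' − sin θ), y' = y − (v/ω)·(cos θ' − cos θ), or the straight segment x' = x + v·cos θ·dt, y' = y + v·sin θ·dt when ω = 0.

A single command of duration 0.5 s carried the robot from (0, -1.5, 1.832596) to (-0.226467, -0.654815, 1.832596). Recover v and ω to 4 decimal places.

v = 1.7500, ω = 0.0000

Δθ = 1.832596 − 1.832596 = 0.000000
ω = Δθ/dt = 0.000000/0.5 = 0.0000
ω = 0 → v = (Δx·cos θ + Δy·sin θ)/dt = 1.7500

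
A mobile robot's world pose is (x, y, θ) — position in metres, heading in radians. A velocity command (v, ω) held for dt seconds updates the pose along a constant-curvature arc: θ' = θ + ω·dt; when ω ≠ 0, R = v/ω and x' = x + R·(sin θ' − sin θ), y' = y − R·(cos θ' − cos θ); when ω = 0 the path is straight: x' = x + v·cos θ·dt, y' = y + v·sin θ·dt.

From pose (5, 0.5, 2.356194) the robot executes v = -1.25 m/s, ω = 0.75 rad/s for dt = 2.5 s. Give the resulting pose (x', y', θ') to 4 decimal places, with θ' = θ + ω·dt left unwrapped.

θ' = 2.3562 + 0.75·2.5 = 4.2312
R = v/ω = -1.25/0.75 = -1.6667
x' = 5 + -1.6667·(sin 4.2312 − sin 2.3562) = 7.6559
y' = 0.5 − -1.6667·(cos 4.2312 − cos 2.3562) = 0.9071

(7.6559, 0.9071, 4.2312)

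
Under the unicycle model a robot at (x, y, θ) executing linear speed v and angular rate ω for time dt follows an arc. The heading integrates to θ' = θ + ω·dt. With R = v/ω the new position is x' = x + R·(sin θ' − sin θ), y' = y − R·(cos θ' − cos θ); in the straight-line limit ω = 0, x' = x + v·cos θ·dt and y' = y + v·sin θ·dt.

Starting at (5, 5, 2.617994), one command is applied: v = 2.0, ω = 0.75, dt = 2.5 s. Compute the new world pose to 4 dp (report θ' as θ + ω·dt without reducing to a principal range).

(1.0639, 3.2710, 4.4930)

θ' = 2.6180 + 0.75·2.5 = 4.4930
R = v/ω = 2.0/0.75 = 2.6667
x' = 5 + 2.6667·(sin 4.4930 − sin 2.6180) = 1.0639
y' = 5 − 2.6667·(cos 4.4930 − cos 2.6180) = 3.2710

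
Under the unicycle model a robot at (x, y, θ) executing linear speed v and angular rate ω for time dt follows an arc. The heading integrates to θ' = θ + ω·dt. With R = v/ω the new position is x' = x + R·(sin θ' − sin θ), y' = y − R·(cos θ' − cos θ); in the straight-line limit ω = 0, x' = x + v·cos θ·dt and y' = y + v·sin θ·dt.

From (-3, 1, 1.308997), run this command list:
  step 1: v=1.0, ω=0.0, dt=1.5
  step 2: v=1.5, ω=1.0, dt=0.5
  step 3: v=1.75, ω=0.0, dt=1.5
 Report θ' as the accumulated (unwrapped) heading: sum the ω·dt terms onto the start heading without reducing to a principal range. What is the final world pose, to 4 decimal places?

step 1: θ'=1.3090 (straight) → pose (-2.6118, 2.4489, 1.3090)
step 2: θ'=1.8090 (R=1.5000) → pose (-2.6030, 3.1910, 1.8090)
step 3: θ'=1.8090 (straight) → pose (-3.2224, 5.7419, 1.8090)

(-3.2224, 5.7419, 1.8090)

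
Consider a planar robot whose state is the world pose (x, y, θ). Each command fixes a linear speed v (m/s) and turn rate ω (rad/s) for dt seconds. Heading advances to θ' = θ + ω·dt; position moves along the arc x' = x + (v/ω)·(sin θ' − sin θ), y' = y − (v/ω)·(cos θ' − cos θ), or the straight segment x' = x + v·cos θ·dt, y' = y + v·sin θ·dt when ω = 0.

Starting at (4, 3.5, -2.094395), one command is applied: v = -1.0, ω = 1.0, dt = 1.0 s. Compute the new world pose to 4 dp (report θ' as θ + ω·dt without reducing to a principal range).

(4.0226, 4.4586, -1.0944)

θ' = -2.0944 + 1.0·1.0 = -1.0944
R = v/ω = -1.0/1.0 = -1.0000
x' = 4 + -1.0000·(sin -1.0944 − sin -2.0944) = 4.0226
y' = 3.5 − -1.0000·(cos -1.0944 − cos -2.0944) = 4.4586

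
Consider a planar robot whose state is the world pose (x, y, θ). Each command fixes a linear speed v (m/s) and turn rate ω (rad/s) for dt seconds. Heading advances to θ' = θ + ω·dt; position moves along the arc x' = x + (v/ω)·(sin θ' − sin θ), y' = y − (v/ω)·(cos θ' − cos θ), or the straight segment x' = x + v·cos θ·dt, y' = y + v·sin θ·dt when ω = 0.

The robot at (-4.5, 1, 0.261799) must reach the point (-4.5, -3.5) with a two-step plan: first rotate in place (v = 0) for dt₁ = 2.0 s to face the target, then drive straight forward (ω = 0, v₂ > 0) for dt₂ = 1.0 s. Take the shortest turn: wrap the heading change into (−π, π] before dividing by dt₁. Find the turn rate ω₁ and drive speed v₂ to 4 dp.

ω₁ = -0.9163, v₂ = 4.5000

heading to target = atan2(-3.5−1, -4.5−-4.5) = -1.5708
Δθ = wrap(-1.5708 − 0.2618) = -1.8326; ω₁ = Δθ/dt₁ = -0.9163
distance = √((-4.5−-4.5)² + (-3.5−1)²) = 4.5000; v₂ = distance/dt₂ = 4.5000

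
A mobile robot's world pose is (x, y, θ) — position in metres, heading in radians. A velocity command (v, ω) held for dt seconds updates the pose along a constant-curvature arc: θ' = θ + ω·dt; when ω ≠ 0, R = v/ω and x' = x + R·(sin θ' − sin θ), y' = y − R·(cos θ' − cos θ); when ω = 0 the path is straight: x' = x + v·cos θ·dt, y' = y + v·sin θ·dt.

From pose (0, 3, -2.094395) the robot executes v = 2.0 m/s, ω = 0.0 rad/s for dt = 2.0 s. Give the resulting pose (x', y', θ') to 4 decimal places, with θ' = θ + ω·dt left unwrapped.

(-2.0000, -0.4641, -2.0944)

θ' = -2.0944 + 0.0·2.0 = -2.0944
ω = 0 → straight: x' = 0 + 2.0·cos(-2.0944)·2.0 = -2.0000
y' = 3 + 2.0·sin(-2.0944)·2.0 = -0.4641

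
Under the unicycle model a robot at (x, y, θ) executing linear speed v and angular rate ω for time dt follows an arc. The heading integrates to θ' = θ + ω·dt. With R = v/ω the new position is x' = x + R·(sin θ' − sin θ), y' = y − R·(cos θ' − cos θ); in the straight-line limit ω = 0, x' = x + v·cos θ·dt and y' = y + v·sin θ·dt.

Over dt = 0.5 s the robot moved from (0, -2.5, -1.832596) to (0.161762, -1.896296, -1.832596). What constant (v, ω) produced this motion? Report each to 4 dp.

v = -1.2500, ω = 0.0000

Δθ = -1.832596 − -1.832596 = 0.000000
ω = Δθ/dt = 0.000000/0.5 = 0.0000
ω = 0 → v = (Δx·cos θ + Δy·sin θ)/dt = -1.2500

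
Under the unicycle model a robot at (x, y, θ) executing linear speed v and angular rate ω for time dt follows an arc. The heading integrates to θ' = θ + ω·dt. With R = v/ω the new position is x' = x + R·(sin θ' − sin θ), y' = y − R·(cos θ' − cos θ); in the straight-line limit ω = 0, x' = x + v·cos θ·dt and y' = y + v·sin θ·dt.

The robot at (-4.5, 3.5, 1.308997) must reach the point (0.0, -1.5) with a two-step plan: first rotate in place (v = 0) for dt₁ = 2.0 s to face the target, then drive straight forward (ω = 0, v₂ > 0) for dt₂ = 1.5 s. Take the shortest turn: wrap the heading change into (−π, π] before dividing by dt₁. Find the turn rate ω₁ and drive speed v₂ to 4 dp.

ω₁ = -1.0735, v₂ = 4.4845

heading to target = atan2(-1.5−3.5, 0−-4.5) = -0.8380
Δθ = wrap(-0.8380 − 1.3090) = -2.1470; ω₁ = Δθ/dt₁ = -1.0735
distance = √((0−-4.5)² + (-1.5−3.5)²) = 6.7268; v₂ = distance/dt₂ = 4.4845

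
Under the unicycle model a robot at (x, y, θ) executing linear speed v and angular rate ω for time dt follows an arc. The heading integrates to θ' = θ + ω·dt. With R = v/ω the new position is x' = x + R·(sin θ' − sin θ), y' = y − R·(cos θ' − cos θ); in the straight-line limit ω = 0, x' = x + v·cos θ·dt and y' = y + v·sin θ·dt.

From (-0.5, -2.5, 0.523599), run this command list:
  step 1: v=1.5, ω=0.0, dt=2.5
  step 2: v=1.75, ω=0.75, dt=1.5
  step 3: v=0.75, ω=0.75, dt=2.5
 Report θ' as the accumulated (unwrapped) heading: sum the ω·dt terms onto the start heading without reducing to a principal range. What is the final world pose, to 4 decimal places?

step 1: θ'=0.5236 (straight) → pose (2.7476, -0.6250, 0.5236)
step 2: θ'=1.6486 (R=2.3333) → pose (3.9072, 1.5771, 1.6486)
step 3: θ'=3.5236 (R=1.0000) → pose (2.5374, 2.4273, 3.5236)

(2.5374, 2.4273, 3.5236)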